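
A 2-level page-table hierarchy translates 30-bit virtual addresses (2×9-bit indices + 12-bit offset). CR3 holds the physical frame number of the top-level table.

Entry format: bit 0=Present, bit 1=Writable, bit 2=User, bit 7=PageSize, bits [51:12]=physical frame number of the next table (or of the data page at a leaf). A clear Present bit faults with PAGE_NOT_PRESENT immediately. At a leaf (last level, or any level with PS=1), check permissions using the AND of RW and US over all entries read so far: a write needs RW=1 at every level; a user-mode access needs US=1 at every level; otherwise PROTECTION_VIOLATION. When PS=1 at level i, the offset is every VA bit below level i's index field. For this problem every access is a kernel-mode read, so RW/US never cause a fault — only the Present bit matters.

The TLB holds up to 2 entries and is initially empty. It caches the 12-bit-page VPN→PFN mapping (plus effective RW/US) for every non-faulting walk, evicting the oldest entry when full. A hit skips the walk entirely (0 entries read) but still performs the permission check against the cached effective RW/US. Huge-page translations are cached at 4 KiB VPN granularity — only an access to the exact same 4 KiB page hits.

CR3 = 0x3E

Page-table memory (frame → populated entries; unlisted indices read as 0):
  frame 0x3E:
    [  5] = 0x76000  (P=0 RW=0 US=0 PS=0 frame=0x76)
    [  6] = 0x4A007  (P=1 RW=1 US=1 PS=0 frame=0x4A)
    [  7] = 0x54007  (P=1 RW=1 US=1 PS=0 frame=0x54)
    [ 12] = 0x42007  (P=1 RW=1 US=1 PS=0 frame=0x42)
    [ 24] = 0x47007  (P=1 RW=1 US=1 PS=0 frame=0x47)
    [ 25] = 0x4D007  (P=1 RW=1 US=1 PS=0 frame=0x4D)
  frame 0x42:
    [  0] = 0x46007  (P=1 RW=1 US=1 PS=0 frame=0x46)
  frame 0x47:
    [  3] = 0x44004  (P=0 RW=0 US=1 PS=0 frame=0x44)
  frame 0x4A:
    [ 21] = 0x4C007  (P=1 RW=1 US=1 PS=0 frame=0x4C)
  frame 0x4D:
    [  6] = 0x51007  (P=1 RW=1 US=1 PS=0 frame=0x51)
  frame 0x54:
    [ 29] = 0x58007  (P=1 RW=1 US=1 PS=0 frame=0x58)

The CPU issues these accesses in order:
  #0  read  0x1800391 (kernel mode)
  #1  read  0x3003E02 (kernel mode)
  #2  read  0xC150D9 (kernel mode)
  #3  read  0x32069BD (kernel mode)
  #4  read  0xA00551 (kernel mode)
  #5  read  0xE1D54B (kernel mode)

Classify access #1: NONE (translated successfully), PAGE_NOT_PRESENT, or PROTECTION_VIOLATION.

Walk each access:
#0 VA=0x1800391 (r,kernel):
  [0] read 0x3E idx=12: raw=0x42007 flags P=1 W=1 U=1 S=0
  [1] read 0x42 idx=0: raw=0x46007 flags P=1 W=1 U=1 S=0
  → PA=0x46391  (2 entries read)
#1 VA=0x3003E02 (r,kernel):
  [0] read 0x3E idx=24: raw=0x47007 flags P=1 W=1 U=1 S=0
  [1] read 0x47 idx=3: raw=0x44004 flags P=0 W=0 U=1 S=0
  → PAGE_NOT_PRESENT  (2 entries read)
#2 VA=0xC150D9 (r,kernel):
  [0] read 0x3E idx=6: raw=0x4A007 flags P=1 W=1 U=1 S=0
  [1] read 0x4A idx=21: raw=0x4C007 flags P=1 W=1 U=1 S=0
  → PA=0x4C0D9  (2 entries read)
#3 VA=0x32069BD (r,kernel):
  [0] read 0x3E idx=25: raw=0x4D007 flags P=1 W=1 U=1 S=0
  [1] read 0x4D idx=6: raw=0x51007 flags P=1 W=1 U=1 S=0
  → PA=0x519BD  (2 entries read)
#4 VA=0xA00551 (r,kernel):
  [0] read 0x3E idx=5: raw=0x76000 flags P=0 W=0 U=0 S=0
  → PAGE_NOT_PRESENT  (1 entries read)
#5 VA=0xE1D54B (r,kernel):
  [0] read 0x3E idx=7: raw=0x54007 flags P=1 W=1 U=1 S=0
  [1] read 0x54 idx=29: raw=0x58007 flags P=1 W=1 U=1 S=0
  → PA=0x5854B  (2 entries read)

Access #1 fault: PAGE_NOT_PRESENT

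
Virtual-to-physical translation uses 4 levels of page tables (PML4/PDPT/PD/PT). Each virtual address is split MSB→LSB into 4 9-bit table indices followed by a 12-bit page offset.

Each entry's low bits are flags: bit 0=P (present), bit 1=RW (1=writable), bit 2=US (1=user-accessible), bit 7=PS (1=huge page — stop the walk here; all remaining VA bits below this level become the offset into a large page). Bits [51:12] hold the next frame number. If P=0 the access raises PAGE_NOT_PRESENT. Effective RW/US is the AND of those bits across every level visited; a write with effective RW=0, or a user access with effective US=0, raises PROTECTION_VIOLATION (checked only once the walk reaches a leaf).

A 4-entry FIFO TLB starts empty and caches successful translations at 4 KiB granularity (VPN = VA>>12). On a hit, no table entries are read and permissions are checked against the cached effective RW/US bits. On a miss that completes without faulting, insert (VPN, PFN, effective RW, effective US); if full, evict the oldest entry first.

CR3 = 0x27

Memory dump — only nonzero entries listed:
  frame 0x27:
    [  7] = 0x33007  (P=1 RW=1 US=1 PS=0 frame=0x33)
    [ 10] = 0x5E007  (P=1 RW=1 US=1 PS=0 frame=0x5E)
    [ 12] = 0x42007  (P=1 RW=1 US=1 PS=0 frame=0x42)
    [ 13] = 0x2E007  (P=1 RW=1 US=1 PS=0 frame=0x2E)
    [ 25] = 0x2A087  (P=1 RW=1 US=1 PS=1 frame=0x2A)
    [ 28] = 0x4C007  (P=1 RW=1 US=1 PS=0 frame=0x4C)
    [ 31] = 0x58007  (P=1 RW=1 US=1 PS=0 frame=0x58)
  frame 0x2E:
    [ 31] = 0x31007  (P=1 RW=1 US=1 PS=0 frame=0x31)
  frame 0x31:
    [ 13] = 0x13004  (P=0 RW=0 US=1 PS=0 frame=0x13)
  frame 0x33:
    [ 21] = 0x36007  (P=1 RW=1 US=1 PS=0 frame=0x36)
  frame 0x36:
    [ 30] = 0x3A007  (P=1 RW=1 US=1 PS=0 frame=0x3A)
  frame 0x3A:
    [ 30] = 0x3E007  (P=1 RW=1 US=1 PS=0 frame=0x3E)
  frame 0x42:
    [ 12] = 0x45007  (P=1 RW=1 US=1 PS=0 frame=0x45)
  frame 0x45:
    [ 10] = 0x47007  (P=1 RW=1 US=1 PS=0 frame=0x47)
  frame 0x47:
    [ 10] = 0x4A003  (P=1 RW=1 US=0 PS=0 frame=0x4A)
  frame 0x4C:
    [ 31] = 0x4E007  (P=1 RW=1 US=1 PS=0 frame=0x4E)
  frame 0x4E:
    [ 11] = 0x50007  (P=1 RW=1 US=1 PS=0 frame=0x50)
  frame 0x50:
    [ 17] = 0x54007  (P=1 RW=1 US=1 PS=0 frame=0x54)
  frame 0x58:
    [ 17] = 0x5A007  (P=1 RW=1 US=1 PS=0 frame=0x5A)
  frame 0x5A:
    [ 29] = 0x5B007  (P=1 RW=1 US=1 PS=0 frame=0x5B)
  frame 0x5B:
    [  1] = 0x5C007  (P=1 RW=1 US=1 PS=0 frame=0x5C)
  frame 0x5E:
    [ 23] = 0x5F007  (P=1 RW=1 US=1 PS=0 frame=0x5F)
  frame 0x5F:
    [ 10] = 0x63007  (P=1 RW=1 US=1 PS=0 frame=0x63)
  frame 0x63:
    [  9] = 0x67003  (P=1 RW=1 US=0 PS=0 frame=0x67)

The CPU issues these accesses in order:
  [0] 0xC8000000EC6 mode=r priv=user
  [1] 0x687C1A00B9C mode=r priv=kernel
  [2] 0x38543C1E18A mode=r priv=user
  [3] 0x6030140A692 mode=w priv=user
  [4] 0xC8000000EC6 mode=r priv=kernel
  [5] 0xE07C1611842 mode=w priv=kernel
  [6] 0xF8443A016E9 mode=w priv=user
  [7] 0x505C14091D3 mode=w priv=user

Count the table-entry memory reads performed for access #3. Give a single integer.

Walk each access:
#0 VA=0xC8000000EC6 (r,user):
  L0: frame=0x27 idx=25 entry=0x2A087 [P=1 RW=1 US=1 PS=1]
  → PA=0x2AEC6 (huge @L0)  (1 entries read)
#1 VA=0x687C1A00B9C (r,kernel):
  L0: frame=0x27 idx=13 entry=0x2E007 [P=1 RW=1 US=1 PS=0]
  L1: frame=0x2E idx=31 entry=0x31007 [P=1 RW=1 US=1 PS=0]
  L2: frame=0x31 idx=13 entry=0x13004 [P=0 RW=0 US=1 PS=0]
  → PAGE_NOT_PRESENT  (3 entries read)
#2 VA=0x38543C1E18A (r,user):
  L0: frame=0x27 idx=7 entry=0x33007 [P=1 RW=1 US=1 PS=0]
  L1: frame=0x33 idx=21 entry=0x36007 [P=1 RW=1 US=1 PS=0]
  L2: frame=0x36 idx=30 entry=0x3A007 [P=1 RW=1 US=1 PS=0]
  L3: frame=0x3A idx=30 entry=0x3E007 [P=1 RW=1 US=1 PS=0]
  → PA=0x3E18A  (4 entries read)
#3 VA=0x6030140A692 (w,user):
  L0: frame=0x27 idx=12 entry=0x42007 [P=1 RW=1 US=1 PS=0]
  L1: frame=0x42 idx=12 entry=0x45007 [P=1 RW=1 US=1 PS=0]
  L2: frame=0x45 idx=10 entry=0x47007 [P=1 RW=1 US=1 PS=0]
  L3: frame=0x47 idx=10 entry=0x4A003 [P=1 RW=1 US=0 PS=0]
  → PROTECTION_VIOLATION  (4 entries read)
#4 VA=0xC8000000EC6 (r,kernel):
  TLB hit vpn=0xC8000000 → PA=0x2AEC6
#5 VA=0xE07C1611842 (w,kernel):
  L0: frame=0x27 idx=28 entry=0x4C007 [P=1 RW=1 US=1 PS=0]
  L1: frame=0x4C idx=31 entry=0x4E007 [P=1 RW=1 US=1 PS=0]
  L2: frame=0x4E idx=11 entry=0x50007 [P=1 RW=1 US=1 PS=0]
  L3: frame=0x50 idx=17 entry=0x54007 [P=1 RW=1 US=1 PS=0]
  → PA=0x54842  (4 entries read)
#6 VA=0xF8443A016E9 (w,user):
  L0: frame=0x27 idx=31 entry=0x58007 [P=1 RW=1 US=1 PS=0]
  L1: frame=0x58 idx=17 entry=0x5A007 [P=1 RW=1 US=1 PS=0]
  L2: frame=0x5A idx=29 entry=0x5B007 [P=1 RW=1 US=1 PS=0]
  L3: frame=0x5B idx=1 entry=0x5C007 [P=1 RW=1 US=1 PS=0]
  → PA=0x5C6E9  (4 entries read)
#7 VA=0x505C14091D3 (w,user):
  L0: frame=0x27 idx=10 entry=0x5E007 [P=1 RW=1 US=1 PS=0]
  L1: frame=0x5E idx=23 entry=0x5F007 [P=1 RW=1 US=1 PS=0]
  L2: frame=0x5F idx=10 entry=0x63007 [P=1 RW=1 US=1 PS=0]
  L3: frame=0x63 idx=9 entry=0x67003 [P=1 RW=1 US=0 PS=0]
  → PROTECTION_VIOLATION  (4 entries read)

Entries read for #3: 4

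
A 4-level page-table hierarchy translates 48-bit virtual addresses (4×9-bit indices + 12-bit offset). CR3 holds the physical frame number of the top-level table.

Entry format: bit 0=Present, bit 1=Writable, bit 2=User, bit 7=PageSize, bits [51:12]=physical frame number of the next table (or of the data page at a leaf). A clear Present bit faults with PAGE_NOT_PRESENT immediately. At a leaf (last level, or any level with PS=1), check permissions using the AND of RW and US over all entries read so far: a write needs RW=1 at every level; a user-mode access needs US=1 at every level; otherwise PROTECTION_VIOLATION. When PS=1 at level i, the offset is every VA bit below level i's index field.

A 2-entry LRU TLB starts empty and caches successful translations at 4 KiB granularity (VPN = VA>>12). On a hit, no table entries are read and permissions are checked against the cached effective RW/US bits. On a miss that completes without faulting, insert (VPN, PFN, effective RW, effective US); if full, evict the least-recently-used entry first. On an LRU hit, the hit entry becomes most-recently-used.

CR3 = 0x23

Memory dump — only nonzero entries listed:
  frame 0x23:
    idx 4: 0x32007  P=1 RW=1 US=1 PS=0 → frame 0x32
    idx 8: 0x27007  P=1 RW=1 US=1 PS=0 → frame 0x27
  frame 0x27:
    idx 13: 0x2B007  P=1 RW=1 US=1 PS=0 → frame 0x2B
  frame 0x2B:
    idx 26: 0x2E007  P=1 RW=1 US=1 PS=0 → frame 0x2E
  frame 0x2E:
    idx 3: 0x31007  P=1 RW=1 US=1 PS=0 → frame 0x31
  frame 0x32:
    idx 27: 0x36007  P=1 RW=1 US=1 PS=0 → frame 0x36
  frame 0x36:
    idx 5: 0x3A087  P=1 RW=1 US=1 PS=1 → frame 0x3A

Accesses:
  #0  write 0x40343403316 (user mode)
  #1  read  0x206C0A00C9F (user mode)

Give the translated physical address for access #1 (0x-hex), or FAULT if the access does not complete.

Trace:
#0 VA=0x40343403316 (w,user):
  [0] read 0x23 idx=8: raw=0x27007 flags P=1 W=1 U=1 S=0
  [1] read 0x27 idx=13: raw=0x2B007 flags P=1 W=1 U=1 S=0
  [2] read 0x2B idx=26: raw=0x2E007 flags P=1 W=1 U=1 S=0
  [3] read 0x2E idx=3: raw=0x31007 flags P=1 W=1 U=1 S=0
  ✓ 0x31316  — 4 lookups
#1 VA=0x206C0A00C9F (r,user):
  [0] read 0x23 idx=4: raw=0x32007 flags P=1 W=1 U=1 S=0
  [1] read 0x32 idx=27: raw=0x36007 flags P=1 W=1 U=1 S=0
  [2] read 0x36 idx=5: raw=0x3A087 flags P=1 W=1 U=1 S=1
  ✓ 0x3AC9F (huge @L2)  — 3 lookups

Access #1 PA: 0x3AC9F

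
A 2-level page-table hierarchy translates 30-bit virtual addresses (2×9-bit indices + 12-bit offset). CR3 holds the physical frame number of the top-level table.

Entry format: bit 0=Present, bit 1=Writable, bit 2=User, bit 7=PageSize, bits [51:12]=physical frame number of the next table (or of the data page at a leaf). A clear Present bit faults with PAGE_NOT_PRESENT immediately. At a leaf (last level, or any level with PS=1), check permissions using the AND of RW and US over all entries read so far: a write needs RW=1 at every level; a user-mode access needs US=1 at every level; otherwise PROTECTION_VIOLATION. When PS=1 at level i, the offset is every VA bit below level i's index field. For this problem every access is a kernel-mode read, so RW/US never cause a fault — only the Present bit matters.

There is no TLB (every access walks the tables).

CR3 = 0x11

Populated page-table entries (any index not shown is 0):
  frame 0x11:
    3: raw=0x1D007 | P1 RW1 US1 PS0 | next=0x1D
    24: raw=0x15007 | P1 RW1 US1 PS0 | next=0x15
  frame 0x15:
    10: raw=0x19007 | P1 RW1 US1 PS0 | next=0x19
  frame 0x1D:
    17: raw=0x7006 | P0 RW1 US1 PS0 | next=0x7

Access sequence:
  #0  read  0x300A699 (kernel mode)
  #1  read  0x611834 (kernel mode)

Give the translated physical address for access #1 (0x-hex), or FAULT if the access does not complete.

Per-access translation:
#0 VA=0x300A699 (r,kernel):
  L0: frame=0x11 idx=24 entry=0x15007 [P=1 RW=1 US=1 PS=0]
  L1: frame=0x15 idx=10 entry=0x19007 [P=1 RW=1 US=1 PS=0]
  → PA=0x19699  (2 entries read)
#1 VA=0x611834 (r,kernel):
  L0: frame=0x11 idx=3 entry=0x1D007 [P=1 RW=1 US=1 PS=0]
  L1: frame=0x1D idx=17 entry=0x7006 [P=0 RW=1 US=1 PS=0]
  → PAGE_NOT_PRESENT  (2 entries read)

Access #1 PA: FAULT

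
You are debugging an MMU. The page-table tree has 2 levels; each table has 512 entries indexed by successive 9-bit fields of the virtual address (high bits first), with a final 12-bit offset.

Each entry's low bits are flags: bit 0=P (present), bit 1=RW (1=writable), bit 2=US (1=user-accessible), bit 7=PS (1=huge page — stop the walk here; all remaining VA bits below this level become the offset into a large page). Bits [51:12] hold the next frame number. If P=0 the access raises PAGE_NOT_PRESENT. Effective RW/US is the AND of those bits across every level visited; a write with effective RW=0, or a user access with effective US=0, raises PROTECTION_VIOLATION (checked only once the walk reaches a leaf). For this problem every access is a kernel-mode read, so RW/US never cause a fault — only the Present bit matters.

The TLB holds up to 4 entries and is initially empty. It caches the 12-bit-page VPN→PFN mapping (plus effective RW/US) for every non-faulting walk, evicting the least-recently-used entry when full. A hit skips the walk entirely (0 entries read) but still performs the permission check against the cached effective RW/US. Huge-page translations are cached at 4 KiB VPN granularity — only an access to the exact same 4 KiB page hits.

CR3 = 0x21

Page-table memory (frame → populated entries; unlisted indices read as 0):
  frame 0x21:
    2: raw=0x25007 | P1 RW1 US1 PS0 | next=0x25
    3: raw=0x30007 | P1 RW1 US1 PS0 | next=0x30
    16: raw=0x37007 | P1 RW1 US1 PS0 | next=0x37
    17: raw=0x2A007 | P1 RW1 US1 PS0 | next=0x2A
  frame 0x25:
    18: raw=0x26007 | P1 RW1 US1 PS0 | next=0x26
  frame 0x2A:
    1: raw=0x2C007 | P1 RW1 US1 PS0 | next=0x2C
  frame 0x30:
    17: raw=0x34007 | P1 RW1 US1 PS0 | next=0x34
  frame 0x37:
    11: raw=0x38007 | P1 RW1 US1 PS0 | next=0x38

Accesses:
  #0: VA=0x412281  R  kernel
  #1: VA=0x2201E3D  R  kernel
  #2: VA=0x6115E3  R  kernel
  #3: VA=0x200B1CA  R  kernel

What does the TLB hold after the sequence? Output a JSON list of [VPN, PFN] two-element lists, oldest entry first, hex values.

Trace:
#0 VA=0x412281 (r,kernel):
  L0 @0x21[2] → 0x25007  P=1,RW=1,US=1,PS=0
  L1 @0x25[18] → 0x26007  P=1,RW=1,US=1,PS=0
  ✓ 0x26281  — 2 lookups
#1 VA=0x2201E3D (r,kernel):
  L0 @0x21[17] → 0x2A007  P=1,RW=1,US=1,PS=0
  L1 @0x2A[1] → 0x2C007  P=1,RW=1,US=1,PS=0
  ✓ 0x2CE3D  — 2 lookups
#2 VA=0x6115E3 (r,kernel):
  L0 @0x21[3] → 0x30007  P=1,RW=1,US=1,PS=0
  L1 @0x30[17] → 0x34007  P=1,RW=1,US=1,PS=0
  ✓ 0x345E3  — 2 lookups
#3 VA=0x200B1CA (r,kernel):
  L0 @0x21[16] → 0x37007  P=1,RW=1,US=1,PS=0
  L1 @0x37[11] → 0x38007  P=1,RW=1,US=1,PS=0
  ✓ 0x381CA  — 2 lookups

TLB: [["0x412", "0x26"], ["0x2201", "0x2C"], ["0x611", "0x34"], ["0x200B", "0x38"]]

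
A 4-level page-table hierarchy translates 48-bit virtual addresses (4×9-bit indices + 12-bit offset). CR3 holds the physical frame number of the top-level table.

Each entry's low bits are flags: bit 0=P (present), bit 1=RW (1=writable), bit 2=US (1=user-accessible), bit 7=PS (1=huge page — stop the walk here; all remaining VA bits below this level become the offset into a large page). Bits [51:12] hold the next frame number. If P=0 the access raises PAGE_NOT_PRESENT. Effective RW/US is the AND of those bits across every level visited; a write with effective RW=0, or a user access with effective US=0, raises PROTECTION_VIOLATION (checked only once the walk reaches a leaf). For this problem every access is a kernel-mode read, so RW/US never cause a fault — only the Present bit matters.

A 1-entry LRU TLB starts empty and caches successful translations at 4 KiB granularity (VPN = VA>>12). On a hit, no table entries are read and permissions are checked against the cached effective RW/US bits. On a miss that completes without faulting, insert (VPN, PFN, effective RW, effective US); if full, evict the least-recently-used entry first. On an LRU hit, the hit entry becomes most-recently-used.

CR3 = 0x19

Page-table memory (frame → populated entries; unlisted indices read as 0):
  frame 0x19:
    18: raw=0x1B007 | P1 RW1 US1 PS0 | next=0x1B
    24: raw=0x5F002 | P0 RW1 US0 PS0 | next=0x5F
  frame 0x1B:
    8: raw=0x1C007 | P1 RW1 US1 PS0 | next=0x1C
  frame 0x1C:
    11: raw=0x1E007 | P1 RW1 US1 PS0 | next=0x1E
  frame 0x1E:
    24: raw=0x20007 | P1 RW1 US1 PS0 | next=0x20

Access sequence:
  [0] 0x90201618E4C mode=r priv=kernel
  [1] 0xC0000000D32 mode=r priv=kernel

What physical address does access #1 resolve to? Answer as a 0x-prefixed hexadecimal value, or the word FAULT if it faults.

Per-access translation:
#0 VA=0x90201618E4C (r,kernel):
  L0: frame=0x19 idx=18 entry=0x1B007 [P=1 RW=1 US=1 PS=0]
  L1: frame=0x1B idx=8 entry=0x1C007 [P=1 RW=1 US=1 PS=0]
  L2: frame=0x1C idx=11 entry=0x1E007 [P=1 RW=1 US=1 PS=0]
  L3: frame=0x1E idx=24 entry=0x20007 [P=1 RW=1 US=1 PS=0]
  ✓ 0x20E4C  — 4 lookups
#1 VA=0xC0000000D32 (r,kernel):
  L0: frame=0x19 idx=24 entry=0x5F002 [P=0 RW=1 US=0 PS=0]
  → PAGE_NOT_PRESENT  (1 entries read)

Access #1 PA: FAULT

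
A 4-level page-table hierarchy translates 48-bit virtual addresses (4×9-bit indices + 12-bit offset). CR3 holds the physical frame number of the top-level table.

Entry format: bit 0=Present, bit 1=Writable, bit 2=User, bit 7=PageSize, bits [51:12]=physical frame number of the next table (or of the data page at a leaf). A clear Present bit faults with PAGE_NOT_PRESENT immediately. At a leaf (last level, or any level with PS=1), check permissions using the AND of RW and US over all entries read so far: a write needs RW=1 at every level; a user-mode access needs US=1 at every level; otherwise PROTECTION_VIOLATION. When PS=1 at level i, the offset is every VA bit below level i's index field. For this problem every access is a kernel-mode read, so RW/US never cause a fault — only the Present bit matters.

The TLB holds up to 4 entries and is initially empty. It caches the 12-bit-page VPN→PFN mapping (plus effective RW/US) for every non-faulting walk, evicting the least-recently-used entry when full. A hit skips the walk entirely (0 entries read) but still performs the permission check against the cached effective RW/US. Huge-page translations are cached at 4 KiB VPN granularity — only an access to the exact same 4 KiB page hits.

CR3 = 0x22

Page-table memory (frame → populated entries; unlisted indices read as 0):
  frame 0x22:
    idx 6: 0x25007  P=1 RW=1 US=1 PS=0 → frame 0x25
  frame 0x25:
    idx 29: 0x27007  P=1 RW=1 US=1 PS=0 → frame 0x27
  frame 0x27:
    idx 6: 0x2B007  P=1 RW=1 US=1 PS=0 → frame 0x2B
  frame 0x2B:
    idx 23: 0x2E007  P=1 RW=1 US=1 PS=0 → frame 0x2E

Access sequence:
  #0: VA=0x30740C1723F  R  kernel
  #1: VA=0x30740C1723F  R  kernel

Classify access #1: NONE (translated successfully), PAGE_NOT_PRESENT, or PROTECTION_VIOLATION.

Per-access translation:
#0 VA=0x30740C1723F (r,kernel):
  L0 @0x22[6] → 0x25007  P=1,RW=1,US=1,PS=0
  L1 @0x25[29] → 0x27007  P=1,RW=1,US=1,PS=0
  L2 @0x27[6] → 0x2B007  P=1,RW=1,US=1,PS=0
  L3 @0x2B[23] → 0x2E007  P=1,RW=1,US=1,PS=0
  ✓ 0x2E23F  — 4 lookups
#1 VA=0x30740C1723F (r,kernel):
  TLB hit vpn=0x30740C17 → PA=0x2E23F

Access #1 fault: NONE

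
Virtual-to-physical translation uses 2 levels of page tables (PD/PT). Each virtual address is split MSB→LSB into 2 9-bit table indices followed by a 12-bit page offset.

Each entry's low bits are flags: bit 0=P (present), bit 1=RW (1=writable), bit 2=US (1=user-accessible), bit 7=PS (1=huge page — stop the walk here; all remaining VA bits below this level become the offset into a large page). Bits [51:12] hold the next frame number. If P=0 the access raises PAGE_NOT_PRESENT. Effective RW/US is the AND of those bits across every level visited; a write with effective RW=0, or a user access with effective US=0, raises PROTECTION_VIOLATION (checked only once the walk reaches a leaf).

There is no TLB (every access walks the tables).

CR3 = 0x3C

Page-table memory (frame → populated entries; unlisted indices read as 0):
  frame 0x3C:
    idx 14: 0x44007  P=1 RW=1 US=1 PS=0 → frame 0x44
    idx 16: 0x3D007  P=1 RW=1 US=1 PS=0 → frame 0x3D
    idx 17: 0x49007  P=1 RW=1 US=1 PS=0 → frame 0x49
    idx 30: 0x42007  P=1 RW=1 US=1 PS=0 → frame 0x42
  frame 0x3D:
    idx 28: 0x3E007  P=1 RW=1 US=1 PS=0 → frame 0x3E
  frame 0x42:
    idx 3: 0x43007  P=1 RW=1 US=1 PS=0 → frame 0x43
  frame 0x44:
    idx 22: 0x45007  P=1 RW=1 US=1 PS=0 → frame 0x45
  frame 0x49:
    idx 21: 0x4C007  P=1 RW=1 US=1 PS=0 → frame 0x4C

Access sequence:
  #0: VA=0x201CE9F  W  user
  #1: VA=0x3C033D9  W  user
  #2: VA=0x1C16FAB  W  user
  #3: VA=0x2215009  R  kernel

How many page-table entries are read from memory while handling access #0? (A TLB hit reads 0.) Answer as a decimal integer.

Walk each access:
#0 VA=0x201CE9F (w,user):
  L0 @0x3C[16] → 0x3D007  P=1,RW=1,US=1,PS=0
  L1 @0x3D[28] → 0x3E007  P=1,RW=1,US=1,PS=0
  ✓ 0x3EE9F  — 2 lookups
#1 VA=0x3C033D9 (w,user):
  L0 @0x3C[30] → 0x42007  P=1,RW=1,US=1,PS=0
  L1 @0x42[3] → 0x43007  P=1,RW=1,US=1,PS=0
  ✓ 0x433D9  — 2 lookups
#2 VA=0x1C16FAB (w,user):
  L0 @0x3C[14] → 0x44007  P=1,RW=1,US=1,PS=0
  L1 @0x44[22] → 0x45007  P=1,RW=1,US=1,PS=0
  ✓ 0x45FAB  — 2 lookups
#3 VA=0x2215009 (r,kernel):
  L0 @0x3C[17] → 0x49007  P=1,RW=1,US=1,PS=0
  L1 @0x49[21] → 0x4C007  P=1,RW=1,US=1,PS=0
  ✓ 0x4C009  — 2 lookups

Entries read for #0: 2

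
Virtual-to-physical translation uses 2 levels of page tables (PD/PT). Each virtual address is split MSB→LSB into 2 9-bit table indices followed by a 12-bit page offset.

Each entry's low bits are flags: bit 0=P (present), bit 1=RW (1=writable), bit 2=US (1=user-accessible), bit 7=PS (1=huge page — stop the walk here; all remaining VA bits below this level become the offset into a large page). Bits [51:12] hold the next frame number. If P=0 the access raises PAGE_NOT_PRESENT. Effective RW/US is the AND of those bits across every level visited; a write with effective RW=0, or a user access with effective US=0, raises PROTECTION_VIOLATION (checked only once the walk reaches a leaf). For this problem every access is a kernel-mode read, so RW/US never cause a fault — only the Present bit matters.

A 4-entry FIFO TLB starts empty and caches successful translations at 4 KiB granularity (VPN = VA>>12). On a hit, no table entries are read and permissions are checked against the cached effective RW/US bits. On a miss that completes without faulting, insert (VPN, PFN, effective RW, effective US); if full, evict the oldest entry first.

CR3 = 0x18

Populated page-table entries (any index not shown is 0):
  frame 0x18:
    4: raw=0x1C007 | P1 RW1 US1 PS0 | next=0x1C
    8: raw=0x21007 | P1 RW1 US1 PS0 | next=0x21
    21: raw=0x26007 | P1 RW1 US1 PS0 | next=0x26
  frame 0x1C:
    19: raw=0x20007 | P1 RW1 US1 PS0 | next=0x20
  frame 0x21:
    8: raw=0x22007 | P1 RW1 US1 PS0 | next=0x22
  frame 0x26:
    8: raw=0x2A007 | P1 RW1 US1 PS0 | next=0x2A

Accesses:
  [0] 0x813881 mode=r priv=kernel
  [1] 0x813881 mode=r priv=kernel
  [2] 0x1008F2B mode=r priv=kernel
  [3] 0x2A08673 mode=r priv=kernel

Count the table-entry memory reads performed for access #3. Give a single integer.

Trace:
#0 VA=0x813881 (r,kernel):
  [0] read 0x18 idx=4: raw=0x1C007 flags P=1 W=1 U=1 S=0
  [1] read 0x1C idx=19: raw=0x20007 flags P=1 W=1 U=1 S=0
  → PA=0x20881  (2 entries read)
#1 VA=0x813881 (r,kernel):
  TLB hit vpn=0x813 → PA=0x20881
#2 VA=0x1008F2B (r,kernel):
  [0] read 0x18 idx=8: raw=0x21007 flags P=1 W=1 U=1 S=0
  [1] read 0x21 idx=8: raw=0x22007 flags P=1 W=1 U=1 S=0
  → PA=0x22F2B  (2 entries read)
#3 VA=0x2A08673 (r,kernel):
  [0] read 0x18 idx=21: raw=0x26007 flags P=1 W=1 U=1 S=0
  [1] read 0x26 idx=8: raw=0x2A007 flags P=1 W=1 U=1 S=0
  → PA=0x2A673  (2 entries read)

Entries read for #3: 2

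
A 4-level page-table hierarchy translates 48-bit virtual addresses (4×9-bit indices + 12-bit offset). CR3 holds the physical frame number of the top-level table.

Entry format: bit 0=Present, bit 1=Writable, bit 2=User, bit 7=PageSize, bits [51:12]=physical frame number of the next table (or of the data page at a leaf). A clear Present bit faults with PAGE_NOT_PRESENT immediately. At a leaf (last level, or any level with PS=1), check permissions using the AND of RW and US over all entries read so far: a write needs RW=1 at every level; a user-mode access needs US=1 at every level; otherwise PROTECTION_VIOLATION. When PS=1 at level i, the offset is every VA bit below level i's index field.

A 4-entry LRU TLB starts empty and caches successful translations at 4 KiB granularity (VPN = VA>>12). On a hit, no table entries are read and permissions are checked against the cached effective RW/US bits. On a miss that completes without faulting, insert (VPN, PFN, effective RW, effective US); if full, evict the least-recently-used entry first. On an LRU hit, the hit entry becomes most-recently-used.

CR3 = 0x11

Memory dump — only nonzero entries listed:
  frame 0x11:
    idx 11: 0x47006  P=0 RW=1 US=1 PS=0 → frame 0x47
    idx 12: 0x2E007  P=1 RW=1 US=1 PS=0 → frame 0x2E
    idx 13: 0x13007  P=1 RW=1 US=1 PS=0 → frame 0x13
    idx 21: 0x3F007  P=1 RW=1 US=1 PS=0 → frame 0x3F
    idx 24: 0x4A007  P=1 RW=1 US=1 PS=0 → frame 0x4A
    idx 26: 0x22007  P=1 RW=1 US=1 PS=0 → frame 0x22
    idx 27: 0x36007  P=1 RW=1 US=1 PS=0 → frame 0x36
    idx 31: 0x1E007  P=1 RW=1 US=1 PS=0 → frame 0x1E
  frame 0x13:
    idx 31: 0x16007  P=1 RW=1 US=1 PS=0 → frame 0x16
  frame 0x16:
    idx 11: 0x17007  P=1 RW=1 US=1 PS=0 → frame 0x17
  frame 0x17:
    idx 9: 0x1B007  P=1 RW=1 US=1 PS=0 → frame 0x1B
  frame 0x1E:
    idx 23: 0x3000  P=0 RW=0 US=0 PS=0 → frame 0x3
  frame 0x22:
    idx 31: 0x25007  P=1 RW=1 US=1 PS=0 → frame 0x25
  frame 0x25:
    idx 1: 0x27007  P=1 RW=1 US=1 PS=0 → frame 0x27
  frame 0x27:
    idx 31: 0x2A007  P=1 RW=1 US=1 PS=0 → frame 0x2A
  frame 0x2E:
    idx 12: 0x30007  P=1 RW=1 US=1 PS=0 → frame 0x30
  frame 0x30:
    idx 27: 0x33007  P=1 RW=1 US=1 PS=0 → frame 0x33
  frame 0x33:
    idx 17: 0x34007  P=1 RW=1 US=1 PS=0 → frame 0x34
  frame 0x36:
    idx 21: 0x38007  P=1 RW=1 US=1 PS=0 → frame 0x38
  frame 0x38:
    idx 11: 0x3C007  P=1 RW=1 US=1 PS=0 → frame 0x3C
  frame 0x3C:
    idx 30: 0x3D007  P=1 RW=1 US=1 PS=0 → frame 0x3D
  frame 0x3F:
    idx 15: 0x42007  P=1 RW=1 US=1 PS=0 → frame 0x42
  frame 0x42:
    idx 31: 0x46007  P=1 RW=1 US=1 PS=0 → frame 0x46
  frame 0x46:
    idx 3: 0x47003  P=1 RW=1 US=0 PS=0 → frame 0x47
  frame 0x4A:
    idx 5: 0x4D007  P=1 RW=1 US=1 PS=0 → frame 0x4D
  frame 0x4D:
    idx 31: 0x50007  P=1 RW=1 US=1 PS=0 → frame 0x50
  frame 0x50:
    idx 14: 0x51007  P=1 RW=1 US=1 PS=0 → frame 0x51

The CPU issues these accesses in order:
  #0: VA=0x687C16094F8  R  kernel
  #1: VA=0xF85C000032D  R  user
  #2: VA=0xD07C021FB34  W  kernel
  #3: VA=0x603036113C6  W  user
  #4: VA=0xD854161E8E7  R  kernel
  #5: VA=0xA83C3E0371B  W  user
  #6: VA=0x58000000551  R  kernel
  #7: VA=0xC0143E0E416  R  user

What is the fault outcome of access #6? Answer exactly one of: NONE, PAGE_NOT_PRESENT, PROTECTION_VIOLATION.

Per-access translation:
#0 VA=0x687C16094F8 (r,kernel):
  L0 @0x11[13] → 0x13007  P=1,RW=1,US=1,PS=0
  L1 @0x13[31] → 0x16007  P=1,RW=1,US=1,PS=0
  L2 @0x16[11] → 0x17007  P=1,RW=1,US=1,PS=0
  L3 @0x17[9] → 0x1B007  P=1,RW=1,US=1,PS=0
  → PA=0x1B4F8  (4 entries read)
#1 VA=0xF85C000032D (r,user):
  L0 @0x11[31] → 0x1E007  P=1,RW=1,US=1,PS=0
  L1 @0x1E[23] → 0x3000  P=0,RW=0,US=0,PS=0
  ✗ PAGE_NOT_PRESENT  [2 reads]
#2 VA=0xD07C021FB34 (w,kernel):
  L0 @0x11[26] → 0x22007  P=1,RW=1,US=1,PS=0
  L1 @0x22[31] → 0x25007  P=1,RW=1,US=1,PS=0
  L2 @0x25[1] → 0x27007  P=1,RW=1,US=1,PS=0
  L3 @0x27[31] → 0x2A007  P=1,RW=1,US=1,PS=0
  → PA=0x2AB34  (4 entries read)
#3 VA=0x603036113C6 (w,user):
  L0 @0x11[12] → 0x2E007  P=1,RW=1,US=1,PS=0
  L1 @0x2E[12] → 0x30007  P=1,RW=1,US=1,PS=0
  L2 @0x30[27] → 0x33007  P=1,RW=1,US=1,PS=0
  L3 @0x33[17] → 0x34007  P=1,RW=1,US=1,PS=0
  → PA=0x343C6  (4 entries read)
#4 VA=0xD854161E8E7 (r,kernel):
  L0 @0x11[27] → 0x36007  P=1,RW=1,US=1,PS=0
  L1 @0x36[21] → 0x38007  P=1,RW=1,US=1,PS=0
  L2 @0x38[11] → 0x3C007  P=1,RW=1,US=1,PS=0
  L3 @0x3C[30] → 0x3D007  P=1,RW=1,US=1,PS=0
  → PA=0x3D8E7  (4 entries read)
#5 VA=0xA83C3E0371B (w,user):
  L0 @0x11[21] → 0x3F007  P=1,RW=1,US=1,PS=0
  L1 @0x3F[15] → 0x42007  P=1,RW=1,US=1,PS=0
  L2 @0x42[31] → 0x46007  P=1,RW=1,US=1,PS=0
  L3 @0x46[3] → 0x47003  P=1,RW=1,US=0,PS=0
  ✗ PROTECTION_VIOLATION  [4 reads]
#6 VA=0x58000000551 (r,kernel):
  L0 @0x11[11] → 0x47006  P=0,RW=1,US=1,PS=0
  ✗ PAGE_NOT_PRESENT  [1 reads]
#7 VA=0xC0143E0E416 (r,user):
  L0 @0x11[24] → 0x4A007  P=1,RW=1,US=1,PS=0
  L1 @0x4A[5] → 0x4D007  P=1,RW=1,US=1,PS=0
  L2 @0x4D[31] → 0x50007  P=1,RW=1,US=1,PS=0
  L3 @0x50[14] → 0x51007  P=1,RW=1,US=1,PS=0
  → PA=0x51416  (4 entries read)

Access #6 fault: PAGE_NOT_PRESENT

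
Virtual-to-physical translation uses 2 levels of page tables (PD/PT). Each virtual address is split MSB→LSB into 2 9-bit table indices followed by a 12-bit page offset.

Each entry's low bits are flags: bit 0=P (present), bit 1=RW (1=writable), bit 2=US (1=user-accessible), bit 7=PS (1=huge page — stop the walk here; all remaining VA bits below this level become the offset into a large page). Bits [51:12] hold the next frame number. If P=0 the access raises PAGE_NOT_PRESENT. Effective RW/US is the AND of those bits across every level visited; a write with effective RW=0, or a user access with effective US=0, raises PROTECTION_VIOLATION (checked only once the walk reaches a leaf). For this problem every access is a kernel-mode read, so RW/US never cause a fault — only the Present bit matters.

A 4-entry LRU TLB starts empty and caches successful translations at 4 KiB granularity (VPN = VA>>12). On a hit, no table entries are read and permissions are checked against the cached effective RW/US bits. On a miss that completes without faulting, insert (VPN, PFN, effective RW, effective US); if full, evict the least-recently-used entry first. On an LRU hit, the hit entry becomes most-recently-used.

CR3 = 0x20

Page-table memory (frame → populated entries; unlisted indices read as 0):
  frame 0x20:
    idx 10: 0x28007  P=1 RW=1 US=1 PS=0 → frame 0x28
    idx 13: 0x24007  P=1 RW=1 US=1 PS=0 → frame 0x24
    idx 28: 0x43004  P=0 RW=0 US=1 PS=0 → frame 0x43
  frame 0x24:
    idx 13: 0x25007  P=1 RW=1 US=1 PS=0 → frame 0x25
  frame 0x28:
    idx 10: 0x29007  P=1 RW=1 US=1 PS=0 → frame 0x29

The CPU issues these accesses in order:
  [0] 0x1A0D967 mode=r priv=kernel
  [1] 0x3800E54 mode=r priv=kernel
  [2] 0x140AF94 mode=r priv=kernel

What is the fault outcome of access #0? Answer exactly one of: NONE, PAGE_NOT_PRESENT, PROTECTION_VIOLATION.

Trace:
#0 VA=0x1A0D967 (r,kernel):
  [0] read 0x20 idx=13: raw=0x24007 flags P=1 W=1 U=1 S=0
  [1] read 0x24 idx=13: raw=0x25007 flags P=1 W=1 U=1 S=0
  → PA=0x25967  (2 entries read)
#1 VA=0x3800E54 (r,kernel):
  [0] read 0x20 idx=28: raw=0x43004 flags P=0 W=0 U=1 S=0
  ⇒ fault: PAGE_NOT_PRESENT  — 1 lookups
#2 VA=0x140AF94 (r,kernel):
  [0] read 0x20 idx=10: raw=0x28007 flags P=1 W=1 U=1 S=0
  [1] read 0x28 idx=10: raw=0x29007 flags P=1 W=1 U=1 S=0
  → PA=0x29F94  (2 entries read)

Access #0 fault: NONE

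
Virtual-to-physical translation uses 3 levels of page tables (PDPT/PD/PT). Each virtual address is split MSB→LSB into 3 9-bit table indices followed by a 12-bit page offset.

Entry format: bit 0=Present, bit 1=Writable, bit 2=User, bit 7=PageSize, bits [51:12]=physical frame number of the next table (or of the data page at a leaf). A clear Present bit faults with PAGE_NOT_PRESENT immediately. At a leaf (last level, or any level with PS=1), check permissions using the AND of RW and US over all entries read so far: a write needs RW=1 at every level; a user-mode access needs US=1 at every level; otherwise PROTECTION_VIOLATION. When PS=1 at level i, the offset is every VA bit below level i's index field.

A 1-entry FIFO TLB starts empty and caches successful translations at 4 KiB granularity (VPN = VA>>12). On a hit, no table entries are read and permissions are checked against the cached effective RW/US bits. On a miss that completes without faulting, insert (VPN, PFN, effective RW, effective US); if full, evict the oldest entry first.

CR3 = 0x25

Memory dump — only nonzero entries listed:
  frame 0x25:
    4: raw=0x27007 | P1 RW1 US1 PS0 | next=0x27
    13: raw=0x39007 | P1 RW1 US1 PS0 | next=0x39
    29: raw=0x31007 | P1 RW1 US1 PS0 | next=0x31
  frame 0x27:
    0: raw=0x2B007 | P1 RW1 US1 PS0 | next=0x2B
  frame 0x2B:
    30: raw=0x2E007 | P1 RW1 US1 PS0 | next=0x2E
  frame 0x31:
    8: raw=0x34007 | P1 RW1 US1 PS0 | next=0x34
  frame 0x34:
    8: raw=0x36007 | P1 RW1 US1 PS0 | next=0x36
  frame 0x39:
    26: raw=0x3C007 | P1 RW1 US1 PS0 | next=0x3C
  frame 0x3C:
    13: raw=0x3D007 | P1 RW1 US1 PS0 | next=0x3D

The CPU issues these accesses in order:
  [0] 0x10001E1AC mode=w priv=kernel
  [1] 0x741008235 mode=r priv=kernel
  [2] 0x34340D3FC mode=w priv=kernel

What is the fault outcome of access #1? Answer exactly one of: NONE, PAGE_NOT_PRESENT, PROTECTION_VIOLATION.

Walk each access:
#0 VA=0x10001E1AC (w,kernel):
  lvl0: tbl 0x25, slot 4 ⇒ 0x27007 (P1/RW1/US1/PS0)
  lvl1: tbl 0x27, slot 0 ⇒ 0x2B007 (P1/RW1/US1/PS0)
  lvl2: tbl 0x2B, slot 30 ⇒ 0x2E007 (P1/RW1/US1/PS0)
  ⇒ phys 0x2E1AC  [3 reads]
#1 VA=0x741008235 (r,kernel):
  lvl0: tbl 0x25, slot 29 ⇒ 0x31007 (P1/RW1/US1/PS0)
  lvl1: tbl 0x31, slot 8 ⇒ 0x34007 (P1/RW1/US1/PS0)
  lvl2: tbl 0x34, slot 8 ⇒ 0x36007 (P1/RW1/US1/PS0)
  ⇒ phys 0x36235  [3 reads]
#2 VA=0x34340D3FC (w,kernel):
  lvl0: tbl 0x25, slot 13 ⇒ 0x39007 (P1/RW1/US1/PS0)
  lvl1: tbl 0x39, slot 26 ⇒ 0x3C007 (P1/RW1/US1/PS0)
  lvl2: tbl 0x3C, slot 13 ⇒ 0x3D007 (P1/RW1/US1/PS0)
  ⇒ phys 0x3D3FC  [3 reads]

Access #1 fault: NONE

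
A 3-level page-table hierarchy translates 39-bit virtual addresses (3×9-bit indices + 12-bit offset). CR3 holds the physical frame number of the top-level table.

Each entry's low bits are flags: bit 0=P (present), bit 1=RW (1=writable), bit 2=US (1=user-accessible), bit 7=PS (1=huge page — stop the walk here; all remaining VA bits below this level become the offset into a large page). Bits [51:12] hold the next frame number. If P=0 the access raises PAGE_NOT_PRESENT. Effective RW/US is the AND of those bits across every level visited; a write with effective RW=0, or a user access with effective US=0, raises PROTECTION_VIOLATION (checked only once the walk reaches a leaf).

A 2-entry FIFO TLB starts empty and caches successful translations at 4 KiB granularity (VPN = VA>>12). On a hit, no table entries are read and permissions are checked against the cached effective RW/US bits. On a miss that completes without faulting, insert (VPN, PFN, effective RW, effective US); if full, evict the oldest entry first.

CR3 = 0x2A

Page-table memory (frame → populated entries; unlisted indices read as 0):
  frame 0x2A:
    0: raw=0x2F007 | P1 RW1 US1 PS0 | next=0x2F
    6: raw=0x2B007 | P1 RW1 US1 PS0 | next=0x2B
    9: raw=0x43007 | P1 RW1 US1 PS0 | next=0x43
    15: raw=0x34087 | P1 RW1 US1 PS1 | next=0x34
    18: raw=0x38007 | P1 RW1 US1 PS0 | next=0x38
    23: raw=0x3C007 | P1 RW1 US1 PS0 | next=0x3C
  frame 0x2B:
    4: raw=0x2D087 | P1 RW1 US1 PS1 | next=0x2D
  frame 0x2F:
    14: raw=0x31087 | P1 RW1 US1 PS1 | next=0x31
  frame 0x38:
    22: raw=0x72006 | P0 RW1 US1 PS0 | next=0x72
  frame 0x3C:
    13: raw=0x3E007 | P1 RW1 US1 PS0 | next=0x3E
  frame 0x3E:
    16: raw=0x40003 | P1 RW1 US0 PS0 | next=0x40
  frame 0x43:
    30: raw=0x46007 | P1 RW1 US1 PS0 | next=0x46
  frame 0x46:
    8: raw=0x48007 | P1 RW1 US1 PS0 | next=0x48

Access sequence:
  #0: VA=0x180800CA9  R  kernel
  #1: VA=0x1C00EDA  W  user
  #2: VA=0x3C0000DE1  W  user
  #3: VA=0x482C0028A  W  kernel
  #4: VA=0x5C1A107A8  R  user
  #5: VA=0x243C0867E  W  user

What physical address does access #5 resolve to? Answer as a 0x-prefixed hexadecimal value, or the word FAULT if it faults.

Per-access translation:
#0 VA=0x180800CA9 (r,kernel):
  [0] read 0x2A idx=6: raw=0x2B007 flags P=1 W=1 U=1 S=0
  [1] read 0x2B idx=4: raw=0x2D087 flags P=1 W=1 U=1 S=1
  ⇒ phys 0x2DCA9 (huge @L1)  [2 reads]
#1 VA=0x1C00EDA (w,user):
  [0] read 0x2A idx=0: raw=0x2F007 flags P=1 W=1 U=1 S=0
  [1] read 0x2F idx=14: raw=0x31087 flags P=1 W=1 U=1 S=1
  ⇒ phys 0x31EDA (huge @L1)  [2 reads]
#2 VA=0x3C0000DE1 (w,user):
  [0] read 0x2A idx=15: raw=0x34087 flags P=1 W=1 U=1 S=1
  ⇒ phys 0x34DE1 (huge @L0)  [1 reads]
#3 VA=0x482C0028A (w,kernel):
  [0] read 0x2A idx=18: raw=0x38007 flags P=1 W=1 U=1 S=0
  [1] read 0x38 idx=22: raw=0x72006 flags P=0 W=1 U=1 S=0
  ⇒ fault: PAGE_NOT_PRESENT  — 2 lookups
#4 VA=0x5C1A107A8 (r,user):
  [0] read 0x2A idx=23: raw=0x3C007 flags P=1 W=1 U=1 S=0
  [1] read 0x3C idx=13: raw=0x3E007 flags P=1 W=1 U=1 S=0
  [2] read 0x3E idx=16: raw=0x40003 flags P=1 W=1 U=0 S=0
  ⇒ fault: PROTECTION_VIOLATION  — 3 lookups
#5 VA=0x243C0867E (w,user):
  [0] read 0x2A idx=9: raw=0x43007 flags P=1 W=1 U=1 S=0
  [1] read 0x43 idx=30: raw=0x46007 flags P=1 W=1 U=1 S=0
  [2] read 0x46 idx=8: raw=0x48007 flags P=1 W=1 U=1 S=0
  ⇒ phys 0x4867E  [3 reads]

Access #5 PA: 0x4867E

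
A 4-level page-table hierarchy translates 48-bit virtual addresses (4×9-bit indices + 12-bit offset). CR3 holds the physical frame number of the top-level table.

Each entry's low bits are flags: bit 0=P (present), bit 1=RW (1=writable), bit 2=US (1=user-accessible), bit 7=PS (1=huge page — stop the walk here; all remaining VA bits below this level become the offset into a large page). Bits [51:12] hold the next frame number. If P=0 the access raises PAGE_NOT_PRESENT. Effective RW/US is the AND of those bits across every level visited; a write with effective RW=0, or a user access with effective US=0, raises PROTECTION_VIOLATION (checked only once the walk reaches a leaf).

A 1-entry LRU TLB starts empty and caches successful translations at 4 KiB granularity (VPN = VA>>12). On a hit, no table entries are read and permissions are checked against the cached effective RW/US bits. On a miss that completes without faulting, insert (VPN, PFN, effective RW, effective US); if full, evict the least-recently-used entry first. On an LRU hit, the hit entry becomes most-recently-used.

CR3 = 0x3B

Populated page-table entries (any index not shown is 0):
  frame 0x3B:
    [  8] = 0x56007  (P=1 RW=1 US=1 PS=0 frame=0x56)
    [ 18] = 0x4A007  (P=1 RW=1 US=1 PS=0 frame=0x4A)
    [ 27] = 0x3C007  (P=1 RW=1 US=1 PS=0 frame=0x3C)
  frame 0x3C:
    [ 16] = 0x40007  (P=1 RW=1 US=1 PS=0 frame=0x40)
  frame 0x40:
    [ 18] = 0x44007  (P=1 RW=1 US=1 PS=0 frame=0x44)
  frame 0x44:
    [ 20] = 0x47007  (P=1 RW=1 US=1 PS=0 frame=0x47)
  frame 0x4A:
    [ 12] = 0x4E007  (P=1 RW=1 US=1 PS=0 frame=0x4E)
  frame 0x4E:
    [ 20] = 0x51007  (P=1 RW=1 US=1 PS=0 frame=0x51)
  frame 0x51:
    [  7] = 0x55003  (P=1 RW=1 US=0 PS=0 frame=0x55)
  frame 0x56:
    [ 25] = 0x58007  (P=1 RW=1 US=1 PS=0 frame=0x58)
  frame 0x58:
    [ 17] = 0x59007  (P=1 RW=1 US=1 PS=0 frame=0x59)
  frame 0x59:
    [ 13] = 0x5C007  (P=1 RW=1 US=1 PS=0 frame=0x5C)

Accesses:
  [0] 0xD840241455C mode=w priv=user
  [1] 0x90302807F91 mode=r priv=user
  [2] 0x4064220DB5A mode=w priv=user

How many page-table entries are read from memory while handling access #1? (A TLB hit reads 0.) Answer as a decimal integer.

Per-access translation:
#0 VA=0xD840241455C (w,user):
  L0: frame=0x3B idx=27 entry=0x3C007 [P=1 RW=1 US=1 PS=0]
  L1: frame=0x3C idx=16 entry=0x40007 [P=1 RW=1 US=1 PS=0]
  L2: frame=0x40 idx=18 entry=0x44007 [P=1 RW=1 US=1 PS=0]
  L3: frame=0x44 idx=20 entry=0x47007 [P=1 RW=1 US=1 PS=0]
  ✓ 0x4755C  — 4 lookups
#1 VA=0x90302807F91 (r,user):
  L0: frame=0x3B idx=18 entry=0x4A007 [P=1 RW=1 US=1 PS=0]
  L1: frame=0x4A idx=12 entry=0x4E007 [P=1 RW=1 US=1 PS=0]
  L2: frame=0x4E idx=20 entry=0x51007 [P=1 RW=1 US=1 PS=0]
  L3: frame=0x51 idx=7 entry=0x55003 [P=1 RW=1 US=0 PS=0]
  ✗ PROTECTION_VIOLATION  [4 reads]
#2 VA=0x4064220DB5A (w,user):
  L0: frame=0x3B idx=8 entry=0x56007 [P=1 RW=1 US=1 PS=0]
  L1: frame=0x56 idx=25 entry=0x58007 [P=1 RW=1 US=1 PS=0]
  L2: frame=0x58 idx=17 entry=0x59007 [P=1 RW=1 US=1 PS=0]
  L3: frame=0x59 idx=13 entry=0x5C007 [P=1 RW=1 US=1 PS=0]
  ✓ 0x5CB5A  — 4 lookups

Entries read for #1: 4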